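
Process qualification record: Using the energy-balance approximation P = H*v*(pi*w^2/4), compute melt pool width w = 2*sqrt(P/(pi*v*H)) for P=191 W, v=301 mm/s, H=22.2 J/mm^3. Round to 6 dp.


w = 2*sqrt(191/(pi*301*22.2)) = 0.190771 mm


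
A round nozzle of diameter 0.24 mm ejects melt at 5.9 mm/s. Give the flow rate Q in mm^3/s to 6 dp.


A = pi*(0.24/2)^2 = 0.04523893 mm^2
Q = 0.04523893 * 5.9 = 0.26691 mm^3/s


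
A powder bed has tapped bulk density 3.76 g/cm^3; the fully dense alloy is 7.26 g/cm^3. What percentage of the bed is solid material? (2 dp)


Packing = (3.76/7.26)*100 = 51.79 %


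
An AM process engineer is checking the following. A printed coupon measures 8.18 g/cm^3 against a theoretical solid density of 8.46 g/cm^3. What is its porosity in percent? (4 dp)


Porosity = (1-8.18/8.46)*100 = 3.3097 %


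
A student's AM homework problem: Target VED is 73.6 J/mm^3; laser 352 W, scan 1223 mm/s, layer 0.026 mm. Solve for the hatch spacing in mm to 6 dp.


h = 352 / (73.6*1223*0.026) = 0.150406 mm


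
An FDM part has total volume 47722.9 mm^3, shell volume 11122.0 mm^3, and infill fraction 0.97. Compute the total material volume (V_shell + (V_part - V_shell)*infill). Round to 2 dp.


V_infill = (47722.9 - 11122.0) * 0.97 = 35502.87
V_total = 11122.0 + 35502.87 = 46624.87 mm^3


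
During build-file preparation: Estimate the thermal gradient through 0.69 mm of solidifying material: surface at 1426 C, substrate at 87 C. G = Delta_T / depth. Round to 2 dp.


G = (1426-87)/0.69 = 1940.58 C/mm


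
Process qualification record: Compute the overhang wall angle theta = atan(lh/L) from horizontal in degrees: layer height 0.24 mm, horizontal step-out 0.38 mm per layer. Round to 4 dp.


angle = atan(0.24/0.38) = 32.2756 degrees


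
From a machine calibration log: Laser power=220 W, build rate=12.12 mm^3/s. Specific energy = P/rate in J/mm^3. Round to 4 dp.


SE = 220 / 12.12 = 18.1518 J/mm^3


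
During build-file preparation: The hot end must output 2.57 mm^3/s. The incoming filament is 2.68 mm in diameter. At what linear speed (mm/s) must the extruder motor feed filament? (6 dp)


A = pi*(2.68/2)^2 = 5.641044
v = 2.57 / 5.641044 = 0.455589 mm/s


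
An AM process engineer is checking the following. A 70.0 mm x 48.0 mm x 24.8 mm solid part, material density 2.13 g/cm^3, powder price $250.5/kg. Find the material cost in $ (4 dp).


V = 70.0 * 48.0 * 24.8 = 83328.0 mm^3 = 83.328 cm^3
Mass = 83.328 * 2.13 / 1000 = 0.17748864 kg
Cost = 0.17748864 * 250.5 = 44.4609 $


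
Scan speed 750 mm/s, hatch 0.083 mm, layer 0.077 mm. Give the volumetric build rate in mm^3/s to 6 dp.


Rate = 750 * 0.083 * 0.077 = 4.79325 mm^3/s


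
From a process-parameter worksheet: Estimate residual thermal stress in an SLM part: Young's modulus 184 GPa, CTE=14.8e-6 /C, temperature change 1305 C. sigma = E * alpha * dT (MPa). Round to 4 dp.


sigma = 184*1000 * 14.8e-6 * 1305 = 3553.776 MPa


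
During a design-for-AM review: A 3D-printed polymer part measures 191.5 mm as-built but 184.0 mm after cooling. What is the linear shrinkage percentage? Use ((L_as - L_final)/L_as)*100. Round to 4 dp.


Shrinkage = ((191.5-184.0)/191.5)*100 = 3.9164 %


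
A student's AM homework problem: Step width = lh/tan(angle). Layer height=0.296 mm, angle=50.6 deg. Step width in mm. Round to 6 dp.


step = 0.296 / tan(50.6) = 0.243137 mm


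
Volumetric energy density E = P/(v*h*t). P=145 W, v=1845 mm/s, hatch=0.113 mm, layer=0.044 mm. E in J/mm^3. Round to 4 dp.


E = 145 / (1845*0.113*0.044) = 15.8067 J/mm^3


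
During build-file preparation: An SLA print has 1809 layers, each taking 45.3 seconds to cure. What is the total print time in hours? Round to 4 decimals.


t = 1809 * 45.3 / 3600 = 22.7633 hrs


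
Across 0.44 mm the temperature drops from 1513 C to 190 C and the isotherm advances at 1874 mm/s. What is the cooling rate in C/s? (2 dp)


G = (1513-190)/0.44 = 3006.81818182 C/mm
CR = 3006.81818182 * 1874 = 5634777.27 C/s


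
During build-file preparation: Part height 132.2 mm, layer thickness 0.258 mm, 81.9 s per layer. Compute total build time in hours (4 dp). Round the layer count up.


Layers = ceil(132.2/0.258) = 513
t = 513 * 81.9 / 3600 = 11.6708 hrs


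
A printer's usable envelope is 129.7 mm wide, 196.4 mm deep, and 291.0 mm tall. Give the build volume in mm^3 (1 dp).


V = 129.7 * 196.4 * 291.0 = 7412666.3 mm^3


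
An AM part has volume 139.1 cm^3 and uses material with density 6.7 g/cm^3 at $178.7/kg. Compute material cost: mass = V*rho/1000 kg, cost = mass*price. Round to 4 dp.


Mass = 139.1*6.7/1000 = 0.93197 kg
Cost = 0.93197 * 178.7 = 166.543 $


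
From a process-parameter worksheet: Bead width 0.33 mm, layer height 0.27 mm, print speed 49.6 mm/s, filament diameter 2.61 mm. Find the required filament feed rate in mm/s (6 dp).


Q = 0.33 * 0.27 * 49.6 = 4.41936 mm^3/s
A_fil = pi*(2.61/2)^2 = 5.35021083 mm^2
v_feed = 4.41936 / 5.35021083 = 0.826016 mm/s


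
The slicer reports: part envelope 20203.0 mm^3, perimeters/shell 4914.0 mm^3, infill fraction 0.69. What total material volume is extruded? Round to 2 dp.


V_infill = (20203.0 - 4914.0) * 0.69 = 10549.41
V_total = 4914.0 + 10549.41 = 15463.41 mm^3


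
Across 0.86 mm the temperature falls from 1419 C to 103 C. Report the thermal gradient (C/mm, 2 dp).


G = (1419-103)/0.86 = 1530.23 C/mm


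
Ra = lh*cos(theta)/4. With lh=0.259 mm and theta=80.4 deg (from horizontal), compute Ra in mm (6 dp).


Ra = 0.259 * cos(80.4) / 4 = 0.010798 mm


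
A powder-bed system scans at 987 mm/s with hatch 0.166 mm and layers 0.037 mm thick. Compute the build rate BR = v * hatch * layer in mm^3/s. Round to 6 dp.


Rate = 987 * 0.166 * 0.037 = 6.062154 mm^3/s


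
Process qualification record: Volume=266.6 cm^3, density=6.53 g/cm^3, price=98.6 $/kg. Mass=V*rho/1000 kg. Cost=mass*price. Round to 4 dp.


Mass = 266.6*6.53/1000 = 1.740898 kg
Cost = 1.740898 * 98.6 = 171.6525 $


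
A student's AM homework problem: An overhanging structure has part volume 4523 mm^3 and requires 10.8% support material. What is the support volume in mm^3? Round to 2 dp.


V_support = 4523 * 0.108 = 488.48 mm^3


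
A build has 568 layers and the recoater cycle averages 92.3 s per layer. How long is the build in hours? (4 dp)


t = 568 * 92.3 / 3600 = 14.5629 hrs


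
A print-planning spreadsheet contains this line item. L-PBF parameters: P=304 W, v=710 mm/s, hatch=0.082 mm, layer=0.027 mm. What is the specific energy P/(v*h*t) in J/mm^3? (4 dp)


Build rate = 710 * 0.082 * 0.027 = 1.57194 mm^3/s
SE = 304 / 1.57194 = 193.3916 J/mm^3


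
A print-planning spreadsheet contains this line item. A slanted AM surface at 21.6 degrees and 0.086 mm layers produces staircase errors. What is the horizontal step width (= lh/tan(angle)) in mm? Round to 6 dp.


step = 0.086 / tan(21.6) = 0.217211 mm


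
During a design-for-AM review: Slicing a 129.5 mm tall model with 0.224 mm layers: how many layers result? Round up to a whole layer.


Layers = ceil(129.5/0.224) = 579


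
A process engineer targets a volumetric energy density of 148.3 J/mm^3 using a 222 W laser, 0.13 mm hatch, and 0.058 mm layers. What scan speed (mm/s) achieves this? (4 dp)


v = 222 / (148.3*0.13*0.058) = 198.5366 mm/s


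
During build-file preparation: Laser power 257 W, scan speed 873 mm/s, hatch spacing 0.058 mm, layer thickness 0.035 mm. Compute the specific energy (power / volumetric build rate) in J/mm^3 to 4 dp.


Build rate = 873 * 0.058 * 0.035 = 1.77219 mm^3/s
SE = 257 / 1.77219 = 145.0183 J/mm^3


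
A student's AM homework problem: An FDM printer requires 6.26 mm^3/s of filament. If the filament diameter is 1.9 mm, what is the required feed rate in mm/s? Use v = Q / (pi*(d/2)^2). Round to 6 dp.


A = pi*(1.9/2)^2 = 2.835287
v = 6.26 / 2.835287 = 2.207889 mm/s


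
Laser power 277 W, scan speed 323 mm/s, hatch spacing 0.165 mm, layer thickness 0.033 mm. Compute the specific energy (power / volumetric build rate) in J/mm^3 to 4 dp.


Build rate = 323 * 0.165 * 0.033 = 1.758735 mm^3/s
SE = 277 / 1.758735 = 157.4996 J/mm^3


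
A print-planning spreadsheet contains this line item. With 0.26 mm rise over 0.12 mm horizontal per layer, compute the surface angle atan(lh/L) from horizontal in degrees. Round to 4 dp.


angle = atan(0.26/0.12) = 65.2249 degrees


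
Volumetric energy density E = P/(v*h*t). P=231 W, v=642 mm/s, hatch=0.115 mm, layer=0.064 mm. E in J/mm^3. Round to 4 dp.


E = 231 / (642*0.115*0.064) = 48.8876 J/mm^3


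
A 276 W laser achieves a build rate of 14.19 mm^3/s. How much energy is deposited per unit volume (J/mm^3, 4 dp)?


SE = 276 / 14.19 = 19.4503 J/mm^3


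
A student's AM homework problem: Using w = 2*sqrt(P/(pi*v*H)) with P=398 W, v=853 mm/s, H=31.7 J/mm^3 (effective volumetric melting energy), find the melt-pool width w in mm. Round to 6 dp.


w = 2*sqrt(398/(pi*853*31.7)) = 0.136897 mm


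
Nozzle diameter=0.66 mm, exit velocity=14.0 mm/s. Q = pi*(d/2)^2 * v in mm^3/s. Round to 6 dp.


A = pi*(0.66/2)^2 = 0.34211944 mm^2
Q = 0.34211944 * 14.0 = 4.789672 mm^3/s


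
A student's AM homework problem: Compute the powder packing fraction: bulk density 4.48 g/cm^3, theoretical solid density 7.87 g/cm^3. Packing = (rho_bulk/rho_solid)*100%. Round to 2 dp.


Packing = (4.48/7.87)*100 = 56.93 %


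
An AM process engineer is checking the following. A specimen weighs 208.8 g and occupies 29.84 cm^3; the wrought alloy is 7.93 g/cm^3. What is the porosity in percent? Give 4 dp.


rho_part = 208.8 / 29.84 = 6.99731903 g/cm^3
Porosity = (1 - 6.99731903/7.93)*100 = 11.7614 %


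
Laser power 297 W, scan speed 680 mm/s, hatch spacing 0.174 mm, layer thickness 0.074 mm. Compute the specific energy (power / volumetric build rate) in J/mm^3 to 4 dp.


Build rate = 680 * 0.174 * 0.074 = 8.75568 mm^3/s
SE = 297 / 8.75568 = 33.9208 J/mm^3


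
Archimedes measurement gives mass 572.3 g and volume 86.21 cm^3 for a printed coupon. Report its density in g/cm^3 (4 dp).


rho = 572.3 / 86.21 = 6.6384 g/cm^3


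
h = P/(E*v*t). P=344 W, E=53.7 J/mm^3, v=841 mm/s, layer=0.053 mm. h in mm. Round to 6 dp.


h = 344 / (53.7*841*0.053) = 0.143718 mm


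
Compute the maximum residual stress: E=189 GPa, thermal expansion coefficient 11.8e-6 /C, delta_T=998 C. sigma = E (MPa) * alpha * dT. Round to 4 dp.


sigma = 189*1000 * 11.8e-6 * 998 = 2225.7396 MPa


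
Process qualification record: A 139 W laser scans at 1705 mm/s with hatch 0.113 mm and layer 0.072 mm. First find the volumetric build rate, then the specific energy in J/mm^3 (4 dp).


Build rate = 1705 * 0.113 * 0.072 = 13.87188 mm^3/s
SE = 139 / 13.87188 = 10.0203 J/mm^3


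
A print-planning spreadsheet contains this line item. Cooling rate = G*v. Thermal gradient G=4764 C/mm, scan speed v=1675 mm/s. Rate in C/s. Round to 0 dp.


CR = 4764 * 1675 = 7979700 C/s


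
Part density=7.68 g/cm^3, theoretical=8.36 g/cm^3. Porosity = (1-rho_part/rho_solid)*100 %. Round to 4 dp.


Porosity = (1-7.68/8.36)*100 = 8.134 %


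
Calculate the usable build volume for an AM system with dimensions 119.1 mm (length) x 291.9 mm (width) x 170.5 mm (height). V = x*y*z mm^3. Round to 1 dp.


V = 119.1 * 291.9 * 170.5 = 5927481.9 mm^3


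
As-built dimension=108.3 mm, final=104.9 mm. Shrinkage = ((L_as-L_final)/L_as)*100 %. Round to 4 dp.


Shrinkage = ((108.3-104.9)/108.3)*100 = 3.1394 %


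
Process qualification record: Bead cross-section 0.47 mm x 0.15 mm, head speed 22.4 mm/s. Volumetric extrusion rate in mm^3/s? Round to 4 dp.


Rate = 0.47 * 0.15 * 22.4 = 1.5792 mm^3/s


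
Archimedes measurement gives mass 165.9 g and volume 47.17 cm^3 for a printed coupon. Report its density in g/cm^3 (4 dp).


rho = 165.9 / 47.17 = 3.5171 g/cm^3


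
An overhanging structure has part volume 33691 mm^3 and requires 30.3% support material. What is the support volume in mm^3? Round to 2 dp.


V_support = 33691 * 0.303 = 10208.37 mm^3


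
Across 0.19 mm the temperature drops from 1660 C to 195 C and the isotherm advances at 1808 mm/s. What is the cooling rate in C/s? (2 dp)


G = (1660-195)/0.19 = 7710.52631579 C/mm
CR = 7710.52631579 * 1808 = 13940631.58 C/s


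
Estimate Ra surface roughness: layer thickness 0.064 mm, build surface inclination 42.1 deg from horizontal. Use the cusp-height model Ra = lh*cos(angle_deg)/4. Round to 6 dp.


Ra = 0.064 * cos(42.1) / 4 = 0.011872 mm


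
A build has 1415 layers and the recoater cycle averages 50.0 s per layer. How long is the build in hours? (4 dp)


t = 1415 * 50.0 / 3600 = 19.6528 hrs


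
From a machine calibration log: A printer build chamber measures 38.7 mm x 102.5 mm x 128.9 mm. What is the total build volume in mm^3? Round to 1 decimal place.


V = 38.7 * 102.5 * 128.9 = 511314.1 mm^3


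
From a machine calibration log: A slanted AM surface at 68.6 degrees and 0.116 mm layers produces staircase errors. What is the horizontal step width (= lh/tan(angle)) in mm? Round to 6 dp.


step = 0.116 / tan(68.6) = 0.04546 mm


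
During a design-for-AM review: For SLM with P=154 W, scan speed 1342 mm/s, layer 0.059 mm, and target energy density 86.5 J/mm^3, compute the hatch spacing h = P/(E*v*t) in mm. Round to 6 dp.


h = 154 / (86.5*1342*0.059) = 0.022485 mm


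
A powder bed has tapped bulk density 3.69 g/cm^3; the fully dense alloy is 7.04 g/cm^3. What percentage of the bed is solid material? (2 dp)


Packing = (3.69/7.04)*100 = 52.41 %


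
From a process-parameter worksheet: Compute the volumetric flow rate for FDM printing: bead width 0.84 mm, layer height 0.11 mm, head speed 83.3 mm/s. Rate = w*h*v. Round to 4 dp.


Rate = 0.84 * 0.11 * 83.3 = 7.6969 mm^3/s


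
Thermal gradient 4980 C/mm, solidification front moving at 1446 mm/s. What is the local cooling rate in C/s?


CR = 4980 * 1446 = 7201080 C/s


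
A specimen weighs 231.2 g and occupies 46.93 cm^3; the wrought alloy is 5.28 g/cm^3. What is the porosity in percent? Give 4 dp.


rho_part = 231.2 / 46.93 = 4.92648626 g/cm^3
Porosity = (1 - 4.92648626/5.28)*100 = 6.6953 %


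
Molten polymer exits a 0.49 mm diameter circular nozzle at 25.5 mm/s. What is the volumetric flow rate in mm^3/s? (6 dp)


A = pi*(0.49/2)^2 = 0.1885741 mm^2
Q = 0.1885741 * 25.5 = 4.80864 mm^3/s


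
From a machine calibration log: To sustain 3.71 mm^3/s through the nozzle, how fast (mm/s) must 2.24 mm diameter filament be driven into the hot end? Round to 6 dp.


A = pi*(2.24/2)^2 = 3.940814
v = 3.71 / 3.940814 = 0.94143 mm/s


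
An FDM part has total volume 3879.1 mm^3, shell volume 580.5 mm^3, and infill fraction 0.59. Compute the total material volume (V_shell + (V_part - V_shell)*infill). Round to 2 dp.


V_infill = (3879.1 - 580.5) * 0.59 = 1946.17
V_total = 580.5 + 1946.17 = 2526.67 mm^3


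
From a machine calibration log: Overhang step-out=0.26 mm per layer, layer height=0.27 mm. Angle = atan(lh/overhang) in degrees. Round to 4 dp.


angle = atan(0.27/0.26) = 46.0809 degrees


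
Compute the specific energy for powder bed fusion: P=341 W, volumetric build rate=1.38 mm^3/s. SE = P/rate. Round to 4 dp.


SE = 341 / 1.38 = 247.1014 J/mm^3


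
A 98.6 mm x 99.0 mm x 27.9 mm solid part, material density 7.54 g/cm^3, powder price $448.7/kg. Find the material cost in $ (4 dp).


V = 98.6 * 99.0 * 27.9 = 272343.06 mm^3 = 272.34306 cm^3
Mass = 272.34306 * 7.54 / 1000 = 2.05346667 kg
Cost = 2.05346667 * 448.7 = 921.3905 $


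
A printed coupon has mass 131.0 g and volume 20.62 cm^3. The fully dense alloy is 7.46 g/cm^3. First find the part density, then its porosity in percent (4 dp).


rho_part = 131.0 / 20.62 = 6.35305529 g/cm^3
Porosity = (1 - 6.35305529/7.46)*100 = 14.8384 %


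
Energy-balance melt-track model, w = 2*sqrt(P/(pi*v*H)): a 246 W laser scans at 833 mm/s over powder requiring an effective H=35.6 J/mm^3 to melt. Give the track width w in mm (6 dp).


w = 2*sqrt(246/(pi*833*35.6)) = 0.102772 mm


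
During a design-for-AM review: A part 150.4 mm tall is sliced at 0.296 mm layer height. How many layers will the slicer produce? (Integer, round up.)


Layers = ceil(150.4/0.296) = 509


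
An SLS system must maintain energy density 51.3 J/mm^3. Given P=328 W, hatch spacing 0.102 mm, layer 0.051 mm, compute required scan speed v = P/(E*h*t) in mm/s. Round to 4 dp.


v = 328 / (51.3*0.102*0.051) = 1229.0969 mm/s


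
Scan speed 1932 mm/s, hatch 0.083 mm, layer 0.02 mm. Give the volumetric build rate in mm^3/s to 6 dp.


Rate = 1932 * 0.083 * 0.02 = 3.20712 mm^3/s


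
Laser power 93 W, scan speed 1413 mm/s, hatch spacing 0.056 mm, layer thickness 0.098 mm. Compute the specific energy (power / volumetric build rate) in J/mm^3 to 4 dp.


Build rate = 1413 * 0.056 * 0.098 = 7.754544 mm^3/s
SE = 93 / 7.754544 = 11.993 J/mm^3


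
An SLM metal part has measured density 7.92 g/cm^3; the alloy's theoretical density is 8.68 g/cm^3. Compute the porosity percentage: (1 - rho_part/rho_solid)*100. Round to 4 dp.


Porosity = (1-7.92/8.68)*100 = 8.7558 %


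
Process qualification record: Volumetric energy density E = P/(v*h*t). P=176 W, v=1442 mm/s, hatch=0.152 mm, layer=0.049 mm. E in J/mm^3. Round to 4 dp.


E = 176 / (1442*0.152*0.049) = 16.3873 J/mm^3


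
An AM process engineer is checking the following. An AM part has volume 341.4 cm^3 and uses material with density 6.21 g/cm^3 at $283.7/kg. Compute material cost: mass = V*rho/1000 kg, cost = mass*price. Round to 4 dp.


Mass = 341.4*6.21/1000 = 2.120094 kg
Cost = 2.120094 * 283.7 = 601.4707 $


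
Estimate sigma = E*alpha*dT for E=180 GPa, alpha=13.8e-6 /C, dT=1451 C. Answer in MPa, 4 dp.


sigma = 180*1000 * 13.8e-6 * 1451 = 3604.284 MPa


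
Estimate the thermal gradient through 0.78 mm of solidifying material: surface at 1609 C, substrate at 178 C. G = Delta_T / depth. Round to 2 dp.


G = (1609-178)/0.78 = 1834.62 C/mm


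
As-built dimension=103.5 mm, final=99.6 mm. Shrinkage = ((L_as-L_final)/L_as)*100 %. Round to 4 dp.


Shrinkage = ((103.5-99.6)/103.5)*100 = 3.7681 %


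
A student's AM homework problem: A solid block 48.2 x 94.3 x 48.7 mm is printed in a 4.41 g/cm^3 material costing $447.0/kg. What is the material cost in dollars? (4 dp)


V = 48.2 * 94.3 * 48.7 = 221354.162 mm^3 = 221.354162 cm^3
Mass = 221.354162 * 4.41 / 1000 = 0.97617185 kg
Cost = 0.97617185 * 447.0 = 436.3488 $


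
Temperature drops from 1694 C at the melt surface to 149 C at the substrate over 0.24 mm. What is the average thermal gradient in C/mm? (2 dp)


G = (1694-149)/0.24 = 6437.5 C/mm


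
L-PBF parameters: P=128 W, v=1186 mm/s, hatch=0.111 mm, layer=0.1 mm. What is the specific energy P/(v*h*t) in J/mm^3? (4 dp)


Build rate = 1186 * 0.111 * 0.1 = 13.1646 mm^3/s
SE = 128 / 13.1646 = 9.723 J/mm^3


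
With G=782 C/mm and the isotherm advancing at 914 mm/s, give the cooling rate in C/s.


CR = 782 * 914 = 714748 C/s


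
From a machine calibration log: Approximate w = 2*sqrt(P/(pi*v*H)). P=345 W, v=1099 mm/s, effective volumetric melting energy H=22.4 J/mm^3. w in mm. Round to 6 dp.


w = 2*sqrt(345/(pi*1099*22.4)) = 0.13358 mm


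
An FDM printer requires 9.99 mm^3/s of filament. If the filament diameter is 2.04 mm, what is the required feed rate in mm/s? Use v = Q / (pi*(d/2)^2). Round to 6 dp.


A = pi*(2.04/2)^2 = 3.268513
v = 9.99 / 3.268513 = 3.056436 mm/s


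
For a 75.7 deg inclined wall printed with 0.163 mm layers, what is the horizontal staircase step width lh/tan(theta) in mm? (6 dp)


step = 0.163 / tan(75.7) = 0.041548 mm


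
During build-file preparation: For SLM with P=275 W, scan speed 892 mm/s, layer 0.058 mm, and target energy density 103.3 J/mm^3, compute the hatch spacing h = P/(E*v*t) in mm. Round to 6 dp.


h = 275 / (103.3*892*0.058) = 0.051456 mm


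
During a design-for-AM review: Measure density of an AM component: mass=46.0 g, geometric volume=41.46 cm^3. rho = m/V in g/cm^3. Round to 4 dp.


rho = 46.0 / 41.46 = 1.1095 g/cm^3


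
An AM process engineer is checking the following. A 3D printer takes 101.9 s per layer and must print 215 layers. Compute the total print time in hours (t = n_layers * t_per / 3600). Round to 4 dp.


t = 215 * 101.9 / 3600 = 6.0857 hrs


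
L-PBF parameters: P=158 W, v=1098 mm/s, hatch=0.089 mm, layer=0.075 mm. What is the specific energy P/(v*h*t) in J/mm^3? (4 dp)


Build rate = 1098 * 0.089 * 0.075 = 7.32915 mm^3/s
SE = 158 / 7.32915 = 21.5578 J/mm^3


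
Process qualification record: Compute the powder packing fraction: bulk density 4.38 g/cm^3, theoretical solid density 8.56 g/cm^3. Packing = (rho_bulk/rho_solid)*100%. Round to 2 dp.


Packing = (4.38/8.56)*100 = 51.17 %


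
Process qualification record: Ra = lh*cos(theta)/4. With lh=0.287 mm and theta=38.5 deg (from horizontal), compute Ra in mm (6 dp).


Ra = 0.287 * cos(38.5) / 4 = 0.056152 mm


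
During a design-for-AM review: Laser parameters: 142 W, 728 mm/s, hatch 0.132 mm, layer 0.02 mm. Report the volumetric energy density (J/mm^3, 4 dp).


E = 142 / (728*0.132*0.02) = 73.8844 J/mm^3


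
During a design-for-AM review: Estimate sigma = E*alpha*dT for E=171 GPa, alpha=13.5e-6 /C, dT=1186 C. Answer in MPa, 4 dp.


sigma = 171*1000 * 13.5e-6 * 1186 = 2737.881 MPa


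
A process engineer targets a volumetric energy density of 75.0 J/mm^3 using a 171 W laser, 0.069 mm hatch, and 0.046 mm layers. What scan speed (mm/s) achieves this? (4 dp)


v = 171 / (75.0*0.069*0.046) = 718.3365 mm/s


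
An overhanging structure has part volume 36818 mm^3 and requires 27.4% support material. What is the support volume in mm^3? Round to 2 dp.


V_support = 36818 * 0.274 = 10088.13 mm^3


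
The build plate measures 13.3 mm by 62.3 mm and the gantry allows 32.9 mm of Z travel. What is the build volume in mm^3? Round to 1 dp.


V = 13.3 * 62.3 * 32.9 = 27260.6 mm^3


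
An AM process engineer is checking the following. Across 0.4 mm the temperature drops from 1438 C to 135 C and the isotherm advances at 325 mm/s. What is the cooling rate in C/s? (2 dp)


G = (1438-135)/0.4 = 3257.5 C/mm
CR = 3257.5 * 325 = 1058687.5 C/s


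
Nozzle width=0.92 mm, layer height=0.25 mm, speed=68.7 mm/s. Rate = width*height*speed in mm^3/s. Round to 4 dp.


Rate = 0.92 * 0.25 * 68.7 = 15.801 mm^3/s


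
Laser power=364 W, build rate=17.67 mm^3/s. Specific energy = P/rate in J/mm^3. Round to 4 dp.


SE = 364 / 17.67 = 20.5999 J/mm^3


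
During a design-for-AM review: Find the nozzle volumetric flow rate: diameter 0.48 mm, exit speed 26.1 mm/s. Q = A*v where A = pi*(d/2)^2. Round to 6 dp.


A = pi*(0.48/2)^2 = 0.18095574 mm^2
Q = 0.18095574 * 26.1 = 4.722945 mm^3/s


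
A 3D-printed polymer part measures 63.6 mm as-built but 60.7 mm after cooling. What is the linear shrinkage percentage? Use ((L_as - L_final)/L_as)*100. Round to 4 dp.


Shrinkage = ((63.6-60.7)/63.6)*100 = 4.5597 %


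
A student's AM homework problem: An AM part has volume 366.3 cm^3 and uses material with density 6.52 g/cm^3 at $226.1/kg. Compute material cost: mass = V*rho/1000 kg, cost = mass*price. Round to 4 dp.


Mass = 366.3*6.52/1000 = 2.388276 kg
Cost = 2.388276 * 226.1 = 539.9892 $


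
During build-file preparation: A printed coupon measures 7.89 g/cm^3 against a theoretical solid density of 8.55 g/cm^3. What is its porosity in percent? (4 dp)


Porosity = (1-7.89/8.55)*100 = 7.7193 %


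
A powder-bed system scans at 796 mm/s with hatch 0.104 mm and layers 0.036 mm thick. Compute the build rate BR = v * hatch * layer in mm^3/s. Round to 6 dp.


Rate = 796 * 0.104 * 0.036 = 2.980224 mm^3/s


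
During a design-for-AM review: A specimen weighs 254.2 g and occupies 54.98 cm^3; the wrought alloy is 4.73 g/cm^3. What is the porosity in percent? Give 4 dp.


rho_part = 254.2 / 54.98 = 4.62349945 g/cm^3
Porosity = (1 - 4.62349945/4.73)*100 = 2.2516 %


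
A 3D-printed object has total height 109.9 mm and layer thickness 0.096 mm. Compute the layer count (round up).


Layers = ceil(109.9/0.096) = 1145


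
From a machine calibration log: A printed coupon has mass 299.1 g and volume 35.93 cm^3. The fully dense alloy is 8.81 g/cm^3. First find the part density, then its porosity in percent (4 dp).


rho_part = 299.1 / 35.93 = 8.3245199 g/cm^3
Porosity = (1 - 8.3245199/8.81)*100 = 5.5106 %


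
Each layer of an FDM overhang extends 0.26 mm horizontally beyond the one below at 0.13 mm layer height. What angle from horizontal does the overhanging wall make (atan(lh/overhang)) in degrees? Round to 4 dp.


angle = atan(0.13/0.26) = 26.5651 degrees


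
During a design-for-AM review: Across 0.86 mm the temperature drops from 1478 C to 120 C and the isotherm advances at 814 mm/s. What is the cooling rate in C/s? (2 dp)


G = (1478-120)/0.86 = 1579.06976744 C/mm
CR = 1579.06976744 * 814 = 1285362.79 C/s


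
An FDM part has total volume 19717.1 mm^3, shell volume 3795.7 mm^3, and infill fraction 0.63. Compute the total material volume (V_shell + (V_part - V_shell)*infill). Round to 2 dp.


V_infill = (19717.1 - 3795.7) * 0.63 = 10030.48
V_total = 3795.7 + 10030.48 = 13826.18 mm^3


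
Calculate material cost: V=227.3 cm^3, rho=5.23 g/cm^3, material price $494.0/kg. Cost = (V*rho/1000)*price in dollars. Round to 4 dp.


Mass = 227.3*5.23/1000 = 1.188779 kg
Cost = 1.188779 * 494.0 = 587.2568 $


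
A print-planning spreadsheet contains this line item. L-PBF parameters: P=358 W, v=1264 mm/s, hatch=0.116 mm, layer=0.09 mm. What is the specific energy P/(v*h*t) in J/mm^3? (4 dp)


Build rate = 1264 * 0.116 * 0.09 = 13.19616 mm^3/s
SE = 358 / 13.19616 = 27.1291 J/mm^3


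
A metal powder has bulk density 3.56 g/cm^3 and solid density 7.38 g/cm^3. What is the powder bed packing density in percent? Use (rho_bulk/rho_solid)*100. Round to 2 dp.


Packing = (3.56/7.38)*100 = 48.24 %


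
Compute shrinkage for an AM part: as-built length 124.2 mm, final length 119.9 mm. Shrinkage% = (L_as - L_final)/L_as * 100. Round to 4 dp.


Shrinkage = ((124.2-119.9)/124.2)*100 = 3.4622 %


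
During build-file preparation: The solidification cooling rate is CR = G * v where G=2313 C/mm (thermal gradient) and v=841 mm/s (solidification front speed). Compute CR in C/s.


CR = 2313 * 841 = 1945233 C/s


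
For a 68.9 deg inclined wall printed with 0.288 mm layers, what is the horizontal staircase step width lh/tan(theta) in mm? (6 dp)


step = 0.288 / tan(68.9) = 0.11113 mm


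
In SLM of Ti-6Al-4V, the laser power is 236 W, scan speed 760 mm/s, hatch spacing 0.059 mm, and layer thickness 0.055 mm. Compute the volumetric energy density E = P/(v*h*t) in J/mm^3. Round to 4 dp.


E = 236 / (760*0.059*0.055) = 95.6938 J/mm^3


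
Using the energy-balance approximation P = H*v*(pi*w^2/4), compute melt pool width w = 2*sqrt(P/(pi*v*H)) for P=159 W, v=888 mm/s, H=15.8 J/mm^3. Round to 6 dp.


w = 2*sqrt(159/(pi*888*15.8)) = 0.120121 mm


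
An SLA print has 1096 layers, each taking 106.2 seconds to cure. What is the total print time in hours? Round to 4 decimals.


t = 1096 * 106.2 / 3600 = 32.332 hrs


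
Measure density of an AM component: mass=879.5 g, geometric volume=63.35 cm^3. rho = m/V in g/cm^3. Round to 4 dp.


rho = 879.5 / 63.35 = 13.8832 g/cm^3


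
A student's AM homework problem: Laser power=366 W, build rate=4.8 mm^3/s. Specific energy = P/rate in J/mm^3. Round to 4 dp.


SE = 366 / 4.8 = 76.25 J/mm^3


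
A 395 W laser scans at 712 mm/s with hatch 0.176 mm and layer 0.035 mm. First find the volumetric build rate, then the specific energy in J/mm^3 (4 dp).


Build rate = 712 * 0.176 * 0.035 = 4.38592 mm^3/s
SE = 395 / 4.38592 = 90.0609 J/mm^3


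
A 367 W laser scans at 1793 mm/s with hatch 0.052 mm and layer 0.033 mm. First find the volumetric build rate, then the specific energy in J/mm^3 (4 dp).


Build rate = 1793 * 0.052 * 0.033 = 3.076788 mm^3/s
SE = 367 / 3.076788 = 119.2802 J/mm^3


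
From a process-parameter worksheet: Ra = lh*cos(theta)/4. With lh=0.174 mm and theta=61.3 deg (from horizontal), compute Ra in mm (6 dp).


Ra = 0.174 * cos(61.3) / 4 = 0.02089 mm


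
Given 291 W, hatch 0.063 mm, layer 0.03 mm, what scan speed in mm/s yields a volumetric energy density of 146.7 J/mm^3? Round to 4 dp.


v = 291 / (146.7*0.063*0.03) = 1049.545 mm/s


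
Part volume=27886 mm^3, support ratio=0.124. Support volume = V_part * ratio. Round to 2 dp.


V_support = 27886 * 0.124 = 3457.86 mm^3


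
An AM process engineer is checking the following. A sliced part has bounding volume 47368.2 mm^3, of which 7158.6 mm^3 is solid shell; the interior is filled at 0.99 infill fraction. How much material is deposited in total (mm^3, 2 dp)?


V_infill = (47368.2 - 7158.6) * 0.99 = 39807.5
V_total = 7158.6 + 39807.5 = 46966.1 mm^3


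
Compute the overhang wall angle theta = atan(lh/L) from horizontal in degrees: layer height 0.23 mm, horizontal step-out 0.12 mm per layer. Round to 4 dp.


angle = atan(0.23/0.12) = 62.4472 degrees


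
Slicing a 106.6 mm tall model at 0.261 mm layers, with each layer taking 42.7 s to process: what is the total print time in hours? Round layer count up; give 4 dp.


Layers = ceil(106.6/0.261) = 409
t = 409 * 42.7 / 3600 = 4.8512 hrs


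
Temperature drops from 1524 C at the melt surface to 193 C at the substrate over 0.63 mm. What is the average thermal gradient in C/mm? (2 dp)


G = (1524-193)/0.63 = 2112.7 C/mm


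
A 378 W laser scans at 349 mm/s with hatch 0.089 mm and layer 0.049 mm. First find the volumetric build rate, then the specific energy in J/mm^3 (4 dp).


Build rate = 349 * 0.089 * 0.049 = 1.521989 mm^3/s
SE = 378 / 1.521989 = 248.3592 J/mm^3


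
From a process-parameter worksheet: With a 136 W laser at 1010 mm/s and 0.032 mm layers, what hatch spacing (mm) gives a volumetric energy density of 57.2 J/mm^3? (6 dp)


h = 136 / (57.2*1010*0.032) = 0.073565 mm


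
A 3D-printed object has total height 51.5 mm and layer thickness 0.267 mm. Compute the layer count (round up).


Layers = ceil(51.5/0.267) = 193


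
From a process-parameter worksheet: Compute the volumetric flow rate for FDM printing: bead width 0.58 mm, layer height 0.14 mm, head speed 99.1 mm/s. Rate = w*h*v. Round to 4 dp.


Rate = 0.58 * 0.14 * 99.1 = 8.0469 mm^3/s


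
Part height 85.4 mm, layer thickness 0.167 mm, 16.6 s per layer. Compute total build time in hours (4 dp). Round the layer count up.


Layers = ceil(85.4/0.167) = 512
t = 512 * 16.6 / 3600 = 2.3609 hrs


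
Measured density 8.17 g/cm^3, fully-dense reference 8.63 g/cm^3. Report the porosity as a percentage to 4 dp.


Porosity = (1-8.17/8.63)*100 = 5.3302 %


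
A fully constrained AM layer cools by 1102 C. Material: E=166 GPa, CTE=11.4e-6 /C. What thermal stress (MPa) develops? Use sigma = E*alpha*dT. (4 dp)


sigma = 166*1000 * 11.4e-6 * 1102 = 2085.4248 MPa


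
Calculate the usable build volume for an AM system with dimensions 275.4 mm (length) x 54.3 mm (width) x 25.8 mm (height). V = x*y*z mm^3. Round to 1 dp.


V = 275.4 * 54.3 * 25.8 = 385818.9 mm^3


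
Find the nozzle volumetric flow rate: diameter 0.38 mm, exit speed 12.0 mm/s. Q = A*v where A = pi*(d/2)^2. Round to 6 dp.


A = pi*(0.38/2)^2 = 0.11341149 mm^2
Q = 0.11341149 * 12.0 = 1.360938 mm^3/s


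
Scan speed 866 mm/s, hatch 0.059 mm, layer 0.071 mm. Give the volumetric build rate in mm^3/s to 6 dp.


Rate = 866 * 0.059 * 0.071 = 3.627674 mm^3/s


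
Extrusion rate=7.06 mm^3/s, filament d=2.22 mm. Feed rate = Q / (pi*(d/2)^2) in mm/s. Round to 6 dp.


A = pi*(2.22/2)^2 = 3.870756
v = 7.06 / 3.870756 = 1.823933 mm/s


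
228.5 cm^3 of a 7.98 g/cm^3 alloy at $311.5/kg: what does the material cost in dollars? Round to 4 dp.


Mass = 228.5*7.98/1000 = 1.82343 kg
Cost = 1.82343 * 311.5 = 567.9984 $


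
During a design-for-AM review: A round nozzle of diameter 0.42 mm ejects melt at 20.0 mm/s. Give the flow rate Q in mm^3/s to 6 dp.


A = pi*(0.42/2)^2 = 0.13854424 mm^2
Q = 0.13854424 * 20.0 = 2.770885 mm^3/s


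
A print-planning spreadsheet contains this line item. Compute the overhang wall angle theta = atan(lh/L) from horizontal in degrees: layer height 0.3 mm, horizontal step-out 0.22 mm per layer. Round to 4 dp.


angle = atan(0.3/0.22) = 53.7462 degrees


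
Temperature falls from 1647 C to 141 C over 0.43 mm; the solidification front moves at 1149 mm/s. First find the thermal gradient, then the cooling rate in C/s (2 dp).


G = (1647-141)/0.43 = 3502.3255814 C/mm
CR = 3502.3255814 * 1149 = 4024172.09 C/s


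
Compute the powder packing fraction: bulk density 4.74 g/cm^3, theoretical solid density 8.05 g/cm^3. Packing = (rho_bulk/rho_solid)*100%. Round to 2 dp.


Packing = (4.74/8.05)*100 = 58.88 %


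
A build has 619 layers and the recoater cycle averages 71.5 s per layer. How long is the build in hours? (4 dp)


t = 619 * 71.5 / 3600 = 12.294 hrs


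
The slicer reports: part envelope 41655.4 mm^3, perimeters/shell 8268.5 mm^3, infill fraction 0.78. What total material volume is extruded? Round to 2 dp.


V_infill = (41655.4 - 8268.5) * 0.78 = 26041.78
V_total = 8268.5 + 26041.78 = 34310.28 mm^3


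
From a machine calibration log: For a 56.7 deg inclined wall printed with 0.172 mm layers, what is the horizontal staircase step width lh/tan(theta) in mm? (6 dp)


step = 0.172 / tan(56.7) = 0.112983 mm


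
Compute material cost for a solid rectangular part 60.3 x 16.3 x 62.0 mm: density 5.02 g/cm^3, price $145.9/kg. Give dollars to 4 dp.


V = 60.3 * 16.3 * 62.0 = 60939.18 mm^3 = 60.93918 cm^3
Mass = 60.93918 * 5.02 / 1000 = 0.30591468 kg
Cost = 0.30591468 * 145.9 = 44.633 $


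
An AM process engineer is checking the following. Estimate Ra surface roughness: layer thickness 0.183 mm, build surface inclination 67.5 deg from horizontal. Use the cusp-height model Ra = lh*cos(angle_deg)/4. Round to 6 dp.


Ra = 0.183 * cos(67.5) / 4 = 0.017508 mm


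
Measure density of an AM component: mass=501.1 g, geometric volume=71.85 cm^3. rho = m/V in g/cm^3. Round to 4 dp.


rho = 501.1 / 71.85 = 6.9743 g/cm^3


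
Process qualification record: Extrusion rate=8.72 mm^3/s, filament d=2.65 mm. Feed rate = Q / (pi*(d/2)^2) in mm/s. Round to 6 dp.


A = pi*(2.65/2)^2 = 5.515459
v = 8.72 / 5.515459 = 1.581011 mm/s


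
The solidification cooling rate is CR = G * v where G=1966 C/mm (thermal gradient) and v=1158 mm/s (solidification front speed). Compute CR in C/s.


CR = 1966 * 1158 = 2276628 C/s


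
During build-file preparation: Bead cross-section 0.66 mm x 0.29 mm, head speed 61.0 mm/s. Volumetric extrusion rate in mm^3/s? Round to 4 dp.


Rate = 0.66 * 0.29 * 61.0 = 11.6754 mm^3/s


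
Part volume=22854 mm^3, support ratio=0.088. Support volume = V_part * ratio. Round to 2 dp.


V_support = 22854 * 0.088 = 2011.15 mm^3


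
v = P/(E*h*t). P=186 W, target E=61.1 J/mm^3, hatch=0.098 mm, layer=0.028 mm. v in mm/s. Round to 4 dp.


v = 186 / (61.1*0.098*0.028) = 1109.3986 mm/s


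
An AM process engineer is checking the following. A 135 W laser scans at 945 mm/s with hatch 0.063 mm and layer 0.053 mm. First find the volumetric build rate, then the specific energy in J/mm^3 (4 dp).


Build rate = 945 * 0.063 * 0.053 = 3.155355 mm^3/s
SE = 135 / 3.155355 = 42.7844 J/mm^3


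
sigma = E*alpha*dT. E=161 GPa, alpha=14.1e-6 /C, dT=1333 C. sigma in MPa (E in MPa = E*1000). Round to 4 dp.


sigma = 161*1000 * 14.1e-6 * 1333 = 3026.0433 MPa


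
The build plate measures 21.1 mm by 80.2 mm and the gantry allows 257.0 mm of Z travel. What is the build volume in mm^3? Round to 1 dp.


V = 21.1 * 80.2 * 257.0 = 434900.5 mm^3


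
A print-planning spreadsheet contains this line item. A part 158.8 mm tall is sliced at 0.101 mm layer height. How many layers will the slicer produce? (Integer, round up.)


Layers = ceil(158.8/0.101) = 1573


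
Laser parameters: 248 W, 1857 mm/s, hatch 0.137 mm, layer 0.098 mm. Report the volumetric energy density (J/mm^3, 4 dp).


E = 248 / (1857*0.137*0.098) = 9.947 J/mm^3


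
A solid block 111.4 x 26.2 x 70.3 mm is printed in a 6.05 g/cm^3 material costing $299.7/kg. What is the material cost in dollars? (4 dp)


V = 111.4 * 26.2 * 70.3 = 205183.204 mm^3 = 205.183204 cm^3
Mass = 205.183204 * 6.05 / 1000 = 1.24135838 kg
Cost = 1.24135838 * 299.7 = 372.0351 $


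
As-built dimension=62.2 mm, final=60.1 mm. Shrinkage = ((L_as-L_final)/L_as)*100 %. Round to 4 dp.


Shrinkage = ((62.2-60.1)/62.2)*100 = 3.3762 %


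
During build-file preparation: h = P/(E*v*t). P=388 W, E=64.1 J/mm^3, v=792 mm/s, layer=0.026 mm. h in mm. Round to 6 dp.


h = 388 / (64.1*792*0.026) = 0.293951 mm


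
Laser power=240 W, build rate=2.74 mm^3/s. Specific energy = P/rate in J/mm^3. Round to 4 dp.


SE = 240 / 2.74 = 87.5912 J/mm^3


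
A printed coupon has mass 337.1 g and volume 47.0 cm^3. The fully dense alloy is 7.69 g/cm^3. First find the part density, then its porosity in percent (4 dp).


rho_part = 337.1 / 47.0 = 7.17234043 g/cm^3
Porosity = (1 - 7.17234043/7.69)*100 = 6.7316 %


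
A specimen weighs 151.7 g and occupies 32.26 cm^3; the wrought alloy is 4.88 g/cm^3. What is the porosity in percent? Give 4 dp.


rho_part = 151.7 / 32.26 = 4.70241785 g/cm^3
Porosity = (1 - 4.70241785/4.88)*100 = 3.639 %


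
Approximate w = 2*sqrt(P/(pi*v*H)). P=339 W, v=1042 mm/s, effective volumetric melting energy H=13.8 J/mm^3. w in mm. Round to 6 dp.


w = 2*sqrt(339/(pi*1042*13.8)) = 0.173253 mm


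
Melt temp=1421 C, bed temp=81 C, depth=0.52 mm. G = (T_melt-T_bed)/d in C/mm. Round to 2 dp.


G = (1421-81)/0.52 = 2576.92 C/mm


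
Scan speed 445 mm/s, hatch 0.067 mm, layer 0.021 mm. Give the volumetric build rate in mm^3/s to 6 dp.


Rate = 445 * 0.067 * 0.021 = 0.626115 mm^3/s


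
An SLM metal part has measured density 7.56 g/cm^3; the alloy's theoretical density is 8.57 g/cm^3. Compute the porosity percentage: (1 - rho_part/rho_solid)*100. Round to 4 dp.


Porosity = (1-7.56/8.57)*100 = 11.7853 %


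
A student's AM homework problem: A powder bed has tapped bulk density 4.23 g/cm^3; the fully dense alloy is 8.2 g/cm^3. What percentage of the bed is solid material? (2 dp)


Packing = (4.23/8.2)*100 = 51.59 %


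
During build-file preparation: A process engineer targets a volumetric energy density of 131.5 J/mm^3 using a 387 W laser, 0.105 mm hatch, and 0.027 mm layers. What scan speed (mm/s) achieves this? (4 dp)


v = 387 / (131.5*0.105*0.027) = 1038.0832 mm/s


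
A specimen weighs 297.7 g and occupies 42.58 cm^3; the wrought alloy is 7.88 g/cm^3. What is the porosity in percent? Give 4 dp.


rho_part = 297.7 / 42.58 = 6.99154533 g/cm^3
Porosity = (1 - 6.99154533/7.88)*100 = 11.2748 %


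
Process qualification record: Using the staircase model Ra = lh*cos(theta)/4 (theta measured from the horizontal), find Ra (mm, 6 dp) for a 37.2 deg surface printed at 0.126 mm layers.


Ra = 0.126 * cos(37.2) / 4 = 0.025091 mm


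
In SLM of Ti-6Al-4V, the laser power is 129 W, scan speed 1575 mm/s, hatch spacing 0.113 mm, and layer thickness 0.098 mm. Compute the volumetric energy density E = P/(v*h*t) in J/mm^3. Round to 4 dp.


E = 129 / (1575*0.113*0.098) = 7.3961 J/mm^3
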